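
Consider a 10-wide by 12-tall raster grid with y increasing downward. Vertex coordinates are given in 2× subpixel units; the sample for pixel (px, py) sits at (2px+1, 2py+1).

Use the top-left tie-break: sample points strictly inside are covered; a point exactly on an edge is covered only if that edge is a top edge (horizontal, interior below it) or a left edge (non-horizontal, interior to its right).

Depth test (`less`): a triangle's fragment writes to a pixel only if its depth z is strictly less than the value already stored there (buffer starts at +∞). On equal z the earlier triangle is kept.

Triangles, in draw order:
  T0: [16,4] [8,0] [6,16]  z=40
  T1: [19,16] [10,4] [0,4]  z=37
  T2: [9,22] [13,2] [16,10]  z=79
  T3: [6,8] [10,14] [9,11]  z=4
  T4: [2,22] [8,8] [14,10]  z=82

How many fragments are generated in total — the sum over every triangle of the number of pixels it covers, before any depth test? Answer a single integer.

T0:
  2·area = 136  (B↔C swapped to make it positive)
  edge (16, 4)→(6, 16): d=(-10,12) right/bottom  bias=-1
  edge (6, 16)→(8, 0): d=(2,-16) top-left  bias=+0
  edge (8, 0)→(16, 4): d=(8,4) right/bottom  bias=-1
    (4,0)@(9, 1): e=[114,18,4] → X
    (5,0)@(11, 1): e=[90,50,-4] → .
    (4,1)@(9, 3): e=[94,22,20] → X
    (5,1)@(11, 3): e=[70,54,12] → X
    (6,1)@(13, 3): e=[46,86,4] → X
    (7,1)@(15, 3): e=[22,118,-4] → .
    (4,2)@(9, 5): e=[74,26,36] → X
    (7,2)@(15, 5): e=[2,122,12] → X
    (8,2)@(17, 5): e=[-22,154,4] → .
    (4,3)@(9, 7): e=[54,30,52] → X
    (7,3)@(15, 7): e=[-18,126,28] → .
    (3,4)@(7, 9): e=[58,2,76] → X
  covered (17 px):
    . . . . X . . . . .
    . . . . X X X . . .
    . . . . X X X X . .
    . . . . X X X . . .
    . . . X X X . . . .
    . . . X X . . . . .
    . . . X . . . . . .
    . . . . . . . . . .
    . . . . . . . . . .
    . . . . . . . . . .
    . . . . . . . . . .
    . . . . . . . . . .
T1:
  2·area = 120  (B↔C swapped to make it positive)
  edge (19, 16)→(0, 4): d=(-19,-12) top-left  bias=+0
  edge (0, 4)→(10, 4): d=(10,0) top-left  bias=+0
  edge (10, 4)→(19, 16): d=(9,12) right/bottom  bias=-1
    (1,2)@(3, 5): e=[17,10,93] → X
    (2,2)@(5, 5): e=[41,10,69] → X
    (3,2)@(7, 5): e=[65,10,45] → X
    (4,2)@(9, 5): e=[89,10,21] → X
    (5,2)@(11, 5): e=[113,10,-3] → .
    (1,3)@(3, 7): e=[-21,30,111] → .
    (2,3)@(5, 7): e=[3,30,87] → X
    (5,3)@(11, 7): e=[75,30,15] → X
    (6,3)@(13, 7): e=[99,30,-9] → .
    (2,4)@(5, 9): e=[-35,50,105] → .
    (3,4)@(7, 9): e=[-11,50,81] → .
    (4,4)@(9, 9): e=[13,50,57] → X
  covered (14 px):
    . . . . . . . . . .
    . . . . . . . . . .
    . X X X X . . . . .
    . . X X X X . . . .
    . . . . X X X . . .
    . . . . . . X X . .
    . . . . . . . X . .
    . . . . . . . . . .
    . . . . . . . . . .
    . . . . . . . . . .
    . . . . . . . . . .
    . . . . . . . . . .
T2:
  2·area = 92
  edge (9, 22)→(13, 2): d=(4,-20) top-left  bias=+0
  edge (13, 2)→(16, 10): d=(3,8) right/bottom  bias=-1
  edge (16, 10)→(9, 22): d=(-7,12) right/bottom  bias=-1
    (6,1)@(13, 3): e=[4,3,85] → X
    (7,1)@(15, 3): e=[44,-13,61] → .
    (6,2)@(13, 5): e=[12,9,71] → X
    (7,2)@(15, 5): e=[52,-7,47] → .
    (6,3)@(13, 7): e=[20,15,57] → X
    (7,3)@(15, 7): e=[60,-1,33] → .
    (6,4)@(13, 9): e=[28,21,43] → X
    (7,4)@(15, 9): e=[68,5,19] → X
    (8,4)@(17, 9): e=[108,-11,-5] → .
    (6,5)@(13, 11): e=[36,27,29] → X
    (8,5)@(17, 11): e=[116,-5,-19] → .
    (5,6)@(11, 13): e=[4,49,39] → X
  covered (12 px):
    . . . . . . . . . .
    . . . . . . X . . .
    . . . . . . X . . .
    . . . . . . X . . .
    . . . . . . X X . .
    . . . . . . X X . .
    . . . . . X X . . .
    . . . . . X X . . .
    . . . . . X . . . .
    . . . . . . . . . .
    . . . . . . . . . .
    . . . . . . . . . .
T3:
  2·area = 6  (B↔C swapped to make it positive)
  edge (6, 8)→(9, 11): d=(3,3) right/bottom  bias=-1
  edge (9, 11)→(10, 14): d=(1,3) right/bottom  bias=-1
  edge (10, 14)→(6, 8): d=(-4,-6) top-left  bias=+0
    (0,1)@(1, 3): e=[0,16,-10] → .  [on edge]
    (1,2)@(3, 5): e=[0,12,-6] → .  [on edge]
    (3,2)@(7, 5): e=[-12,0,18] → .  [on edge]
    (2,3)@(5, 7): e=[0,8,-2] → .  [on edge]
    (3,4)@(7, 9): e=[0,4,2] → .  [on edge]
    (4,5)@(9, 11): e=[0,0,6] → .  [on edge]
    (5,6)@(11, 13): e=[0,-4,10] → .  [on edge]
    (6,7)@(13, 15): e=[0,-8,14] → .  [on edge]
    (5,8)@(11, 17): e=[12,0,-6] → .  [on edge]
    (7,8)@(15, 17): e=[0,-12,18] → .  [on edge]
    (8,9)@(17, 19): e=[0,-16,22] → .  [on edge]
    (9,10)@(19, 21): e=[0,-20,26] → .  [on edge]
    (6,11)@(13, 23): e=[24,0,-18] → .  [on edge]
  covered (0 px):
    . . . . . . . . . .
    . . . . . . . . . .
    . . . . . . . . . .
    . . . . . . . . . .
    . . . . . . . . . .
    . . . . . . . . . .
    . . . . . . . . . .
    . . . . . . . . . .
    . . . . . . . . . .
    . . . . . . . . . .
    . . . . . . . . . .
    . . . . . . . . . .
T4:
  2·area = 96
  edge (2, 22)→(8, 8): d=(6,-14) top-left  bias=+0
  edge (8, 8)→(14, 10): d=(6,2) right/bottom  bias=-1
  edge (14, 10)→(2, 22): d=(-12,12) right/bottom  bias=-1
    (5,0)@(11, 1): e=[0,-48,144] → .  [on edge]
    (9,2)@(19, 5): e=[136,-40,0] → .  [on edge]
    (2,3)@(5, 7): e=[-48,0,144] → .  [on edge]
    (8,3)@(17, 7): e=[120,-24,0] → .  [on edge]
    (4,4)@(9, 9): e=[20,4,72] → X
    (5,4)@(11, 9): e=[48,0,48] → .  [on edge]
    (7,4)@(15, 9): e=[104,-8,0] → .  [on edge]
    (3,5)@(7, 11): e=[4,20,72] → X
    (5,5)@(11, 11): e=[60,12,24] → X
    (6,5)@(13, 11): e=[88,8,0] → .  [on edge]
    (8,5)@(17, 11): e=[144,0,-48] → .  [on edge]
    (3,6)@(7, 13): e=[16,32,48] → X
    (5,6)@(11, 13): e=[72,24,0] → .  [on edge]
    (2,7)@(5, 15): e=[0,48,48] → X  [on edge]
    (4,7)@(9, 15): e=[56,40,0] → .  [on edge]
    (3,8)@(7, 17): e=[40,56,0] → .  [on edge]
    (2,9)@(5, 19): e=[24,72,0] → .  [on edge]
    (1,10)@(3, 21): e=[8,88,0] → .  [on edge]
    (0,11)@(1, 23): e=[-8,104,0] → .  [on edge]
  covered (9 px):
    . . . . . . . . . .
    . . . . . . . . . .
    . . . . . . . . . .
    . . . . . . . . . .
    . . . . X . . . . .
    . . . X X X . . . .
    . . . X X . . . . .
    . . X X . . . . . .
    . . X . . . . . . .
    . . . . . . . . . .
    . . . . . . . . . .
    . . . . . . . . . .

Result: 52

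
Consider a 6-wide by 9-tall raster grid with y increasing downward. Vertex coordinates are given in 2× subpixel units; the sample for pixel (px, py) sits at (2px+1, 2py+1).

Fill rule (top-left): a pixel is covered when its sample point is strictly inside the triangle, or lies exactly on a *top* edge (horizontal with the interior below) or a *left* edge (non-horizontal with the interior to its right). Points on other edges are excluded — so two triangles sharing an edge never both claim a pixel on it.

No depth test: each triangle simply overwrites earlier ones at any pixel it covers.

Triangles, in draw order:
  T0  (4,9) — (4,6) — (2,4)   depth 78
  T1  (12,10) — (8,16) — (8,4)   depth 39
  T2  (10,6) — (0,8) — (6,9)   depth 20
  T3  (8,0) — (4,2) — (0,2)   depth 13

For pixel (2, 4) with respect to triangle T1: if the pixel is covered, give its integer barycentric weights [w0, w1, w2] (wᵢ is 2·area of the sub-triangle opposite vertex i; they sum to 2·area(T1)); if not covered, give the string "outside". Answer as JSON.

T0:
  2·area = 6  (B↔C swapped to make it positive)
  edge (4, 9)→(2, 4): d=(-2,-5) top-left  bias=+0
  edge (2, 4)→(4, 6): d=(2,2) right/bottom  bias=-1
  edge (4, 6)→(4, 9): d=(0,3) right/bottom  bias=-1
    (0,1)@(1, 3): e=[-3,0,9] → ·  [on edge]
    (1,2)@(3, 5): e=[3,0,3] → ·  [on edge]
    (2,3)@(5, 7): e=[9,0,-3] → ·  [on edge]
    (3,4)@(7, 9): e=[15,0,-9] → ·  [on edge]
    (4,5)@(9, 11): e=[21,0,-15] → ·  [on edge]
    (5,6)@(11, 13): e=[27,0,-21] → ·  [on edge]
  covered (0 px):
    · · · · · ·
    · · · · · ·
    · · · · · ·
    · · · · · ·
    · · · · · ·
    · · · · · ·
    · · · · · ·
    · · · · · ·
    · · · · · ·
T1:
  2·area = 48
  edge (12, 10)→(8, 16): d=(-4,6) right/bottom  bias=-1
  edge (8, 16)→(8, 4): d=(0,-12) top-left  bias=+0
  edge (8, 4)→(12, 10): d=(4,6) right/bottom  bias=-1
    (4,3)@(9, 7): e=[30,12,6] → █
    (5,3)@(11, 7): e=[18,36,-6] → ·
    (4,4)@(9, 9): e=[22,12,14] → █
    (5,4)@(11, 9): e=[10,36,2] → █
    (4,5)@(9, 11): e=[14,12,22] → █
    (4,6)@(9, 13): e=[6,12,30] → █
    (5,6)@(11, 13): e=[-6,36,18] → ·
    (4,7)@(9, 15): e=[-2,12,38] → ·
  covered (6 px):
    · · · · · ·
    · · · · · ·
    · · · · · ·
    · · · · █ ·
    · · · · █ █
    · · · · █ █
    · · · · █ ·
    · · · · · ·
    · · · · · ·
T2:
  2·area = 22  (B↔C swapped to make it positive)
  edge (10, 6)→(6, 9): d=(-4,3) right/bottom  bias=-1
  edge (6, 9)→(0, 8): d=(-6,-1) top-left  bias=+0
  edge (0, 8)→(10, 6): d=(10,-2) top-left  bias=+0
    (2,3)@(5, 7): e=[11,11,0] → █  [on edge]
    (3,3)@(7, 7): e=[5,13,4] → █
    (4,3)@(9, 7): e=[-1,15,8] → ·
    (2,4)@(5, 9): e=[3,-1,20] → ·
    (3,4)@(7, 9): e=[-3,1,24] → ·
  covered (2 px):
    · · · · · ·
    · · · · · ·
    · · · · · ·
    · · █ █ · ·
    · · · · · ·
    · · · · · ·
    · · · · · ·
    · · · · · ·
    · · · · · ·
T3:
  2·area = 8
  edge (8, 0)→(4, 2): d=(-4,2) right/bottom  bias=-1
  edge (4, 2)→(0, 2): d=(-4,0) right/bottom  bias=-1
  edge (0, 2)→(8, 0): d=(8,-2) top-left  bias=+0
    (2,0)@(5, 1): e=[2,4,2] → █
    (3,0)@(7, 1): e=[-2,4,6] → ·
    (2,1)@(5, 3): e=[-6,-4,18] → ·
  covered (1 px):
    · · █ · · ·
    · · · · · ·
    · · · · · ·
    · · · · · ·
    · · · · · ·
    · · · · · ·
    · · · · · ·
    · · · · · ·
    · · · · · ·

Answer: "outside"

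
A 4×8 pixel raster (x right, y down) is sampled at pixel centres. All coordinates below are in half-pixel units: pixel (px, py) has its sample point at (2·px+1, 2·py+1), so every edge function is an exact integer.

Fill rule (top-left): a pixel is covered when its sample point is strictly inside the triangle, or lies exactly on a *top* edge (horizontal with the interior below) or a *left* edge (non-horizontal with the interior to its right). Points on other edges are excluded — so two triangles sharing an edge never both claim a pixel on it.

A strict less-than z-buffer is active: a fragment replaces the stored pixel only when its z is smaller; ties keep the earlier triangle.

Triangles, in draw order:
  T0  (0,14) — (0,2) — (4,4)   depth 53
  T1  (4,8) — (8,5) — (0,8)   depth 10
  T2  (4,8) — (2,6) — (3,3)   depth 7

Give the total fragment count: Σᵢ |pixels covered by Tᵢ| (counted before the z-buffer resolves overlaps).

T0:
  2·area = 48
  edge (0, 14)→(0, 2): d=(0,-12) top-left  bias=+0
  edge (0, 2)→(4, 4): d=(4,2) right/bottom  bias=-1
  edge (4, 4)→(0, 14): d=(-4,10) right/bottom  bias=-1
    (0,1)@(1, 3): e=[12,2,34] → █
    (1,1)@(3, 3): e=[36,-2,14] → ·
    (0,2)@(1, 5): e=[12,10,26] → █
    (1,2)@(3, 5): e=[36,6,6] → █
    (2,2)@(5, 5): e=[60,2,-14] → ·
    (0,3)@(1, 7): e=[12,18,18] → █
    (1,3)@(3, 7): e=[36,14,-2] → ·
    (0,4)@(1, 9): e=[12,26,10] → █
    (1,4)@(3, 9): e=[36,22,-10] → ·
    (0,5)@(1, 11): e=[12,34,2] → █
    (1,5)@(3, 11): e=[36,30,-18] → ·
    (0,6)@(1, 13): e=[12,42,-6] → ·
  covered (6 px):
    · · · ·
    █ · · ·
    █ █ · ·
    █ · · ·
    █ · · ·
    █ · · ·
    · · · ·
    · · · ·
T1:
  2·area = 12  (B↔C swapped to make it positive)
  edge (4, 8)→(0, 8): d=(-4,0) right/bottom  bias=-1
  edge (0, 8)→(8, 5): d=(8,-3) top-left  bias=+0
  edge (8, 5)→(4, 8): d=(-4,3) right/bottom  bias=-1
    (1,3)@(3, 7): e=[4,1,7] → █
    (2,3)@(5, 7): e=[4,7,1] → █
    (3,3)@(7, 7): e=[4,13,-5] → ·
    (1,4)@(3, 9): e=[-4,17,-1] → ·
    (2,4)@(5, 9): e=[-4,23,-7] → ·
  covered (2 px):
    · · · ·
    · · · ·
    · · · ·
    · █ █ ·
    · · · ·
    · · · ·
    · · · ·
    · · · ·
T2:
  2·area = 8
  edge (4, 8)→(2, 6): d=(-2,-2) top-left  bias=+0
  edge (2, 6)→(3, 3): d=(1,-3) top-left  bias=+0
  edge (3, 3)→(4, 8): d=(1,5) right/bottom  bias=-1
    (1,1)@(3, 3): e=[8,0,0] → ·  [on edge]
    (0,2)@(1, 5): e=[0,-4,12] → ·  [on edge]
    (1,2)@(3, 5): e=[4,2,2] → █
    (2,2)@(5, 5): e=[8,8,-8] → ·
    (1,3)@(3, 7): e=[0,4,4] → █  [on edge]
    (2,3)@(5, 7): e=[4,10,-6] → ·
    (0,4)@(1, 9): e=[-8,0,16] → ·  [on edge]
    (1,4)@(3, 9): e=[-4,6,6] → ·
    (2,4)@(5, 9): e=[0,12,-4] → ·  [on edge]
    (3,5)@(7, 11): e=[0,20,-12] → ·  [on edge]
    (2,6)@(5, 13): e=[-8,16,0] → ·  [on edge]
  covered (2 px):
    · · · ·
    · · · ·
    · █ · ·
    · █ · ·
    · · · ·
    · · · ·
    · · · ·
    · · · ·

Answer: 10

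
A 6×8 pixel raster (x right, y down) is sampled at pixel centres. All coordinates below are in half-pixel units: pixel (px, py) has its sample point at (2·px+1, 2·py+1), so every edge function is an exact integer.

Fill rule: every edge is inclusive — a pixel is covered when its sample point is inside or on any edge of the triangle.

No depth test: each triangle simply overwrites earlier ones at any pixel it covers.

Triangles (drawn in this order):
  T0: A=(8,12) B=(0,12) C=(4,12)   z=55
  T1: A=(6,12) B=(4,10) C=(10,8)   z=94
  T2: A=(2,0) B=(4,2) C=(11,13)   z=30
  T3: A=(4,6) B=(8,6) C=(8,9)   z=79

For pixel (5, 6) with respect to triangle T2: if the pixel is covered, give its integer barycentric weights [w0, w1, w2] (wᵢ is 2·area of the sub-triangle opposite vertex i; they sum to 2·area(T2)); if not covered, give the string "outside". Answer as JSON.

T0:
  degenerate (2·area = 0) — covers nothing
T1:
  2·area = 16
  edge (6, 12)→(4, 10): d=(-2,-2) inclusive
  edge (4, 10)→(10, 8): d=(6,-2) inclusive
  edge (10, 8)→(6, 12): d=(-4,4) inclusive
    (0,3)@(1, 7): e=[0,-24,40] → .  [on edge]
    (5,3)@(11, 7): e=[20,-4,0] → .  [on edge]
    (1,4)@(3, 9): e=[0,-8,24] → .  [on edge]
    (3,4)@(7, 9): e=[8,0,8] → X  [on edge]
    (4,4)@(9, 9): e=[12,4,0] → X  [on edge]
    (5,4)@(11, 9): e=[16,8,-8] → .
    (0,5)@(1, 11): e=[-8,0,24] → .  [on edge]
    (2,5)@(5, 11): e=[0,8,8] → X  [on edge]
    (3,5)@(7, 11): e=[4,12,0] → X  [on edge]
    (4,5)@(9, 11): e=[8,16,-8] → .
    (2,6)@(5, 13): e=[-4,20,0] → .  [on edge]
    (3,6)@(7, 13): e=[0,24,-8] → .  [on edge]
    (1,7)@(3, 15): e=[-12,28,0] → .  [on edge]
    (4,7)@(9, 15): e=[0,40,-24] → .  [on edge]
  covered (4 px):
    . . . . . .
    . . . . . .
    . . . . . .
    . . . . . .
    . . . X X .
    . . X X . .
    . . . . . .
    . . . . . .
T2:
  2·area = 8
  edge (2, 0)→(4, 2): d=(2,2) inclusive
  edge (4, 2)→(11, 13): d=(7,11) inclusive
  edge (11, 13)→(2, 0): d=(-9,-13) inclusive
    (1,0)@(3, 1): e=[0,4,4] → X  [on edge]
    (2,0)@(5, 1): e=[-4,-18,30] → .
    (1,1)@(3, 3): e=[4,18,-14] → .
    (2,1)@(5, 3): e=[0,-4,12] → .  [on edge]
    (3,2)@(7, 5): e=[0,-12,20] → .  [on edge]
    (3,3)@(7, 7): e=[4,2,2] → X
    (4,3)@(9, 7): e=[0,-20,28] → .  [on edge]
    (3,4)@(7, 9): e=[8,16,-16] → .
    (5,4)@(11, 9): e=[0,-28,36] → .  [on edge]
    (5,6)@(11, 13): e=[8,0,0] → X  [on edge]
    (5,7)@(11, 15): e=[12,14,-18] → .
  covered (3 px):
    . X . . . .
    . . . . . .
    . . . . . .
    . . . X . .
    . . . . . .
    . . . . . .
    . . . . . X
    . . . . . .
T3:
  2·area = 12
  edge (4, 6)→(8, 6): d=(4,0) inclusive
  edge (8, 6)→(8, 9): d=(0,3) inclusive
  edge (8, 9)→(4, 6): d=(-4,-3) inclusive
    (3,3)@(7, 7): e=[4,3,5] → X
    (4,3)@(9, 7): e=[4,-3,11] → .
    (3,4)@(7, 9): e=[12,3,-3] → .
  covered (1 px):
    . . . . . .
    . . . . . .
    . . . . . .
    . . . X . .
    . . . . . .
    . . . . . .
    . . . . . .
    . . . . . .

Result: [0,0,8]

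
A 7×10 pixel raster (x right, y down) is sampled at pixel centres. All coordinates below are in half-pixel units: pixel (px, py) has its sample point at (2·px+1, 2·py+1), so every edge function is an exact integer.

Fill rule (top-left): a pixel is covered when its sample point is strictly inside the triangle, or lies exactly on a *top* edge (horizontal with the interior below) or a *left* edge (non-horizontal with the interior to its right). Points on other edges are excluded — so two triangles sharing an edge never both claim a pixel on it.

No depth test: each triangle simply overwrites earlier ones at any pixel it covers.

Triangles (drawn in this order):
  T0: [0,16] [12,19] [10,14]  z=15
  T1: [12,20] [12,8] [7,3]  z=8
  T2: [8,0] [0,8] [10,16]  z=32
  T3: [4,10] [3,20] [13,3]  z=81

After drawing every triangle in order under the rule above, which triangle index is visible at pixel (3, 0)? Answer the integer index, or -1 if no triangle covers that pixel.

T0:
  2·area = 54  (B↔C swapped to make it positive)
  edge (0, 16)→(10, 14): d=(10,-2) top-left  bias=+0
  edge (10, 14)→(12, 19): d=(2,5) right/bottom  bias=-1
  edge (12, 19)→(0, 16): d=(-12,-3) top-left  bias=+0
    (2,7)@(5, 15): e=[0,27,27] → █  [on edge]
    (3,7)@(7, 15): e=[4,17,33] → █
    (4,7)@(9, 15): e=[8,7,39] → █
    (5,7)@(11, 15): e=[12,-3,45] → ·
    (2,8)@(5, 17): e=[20,31,3] → █
    (5,8)@(11, 17): e=[32,1,21] → █
    (6,8)@(13, 17): e=[36,-9,27] → ·
    (2,9)@(5, 19): e=[40,35,-21] → ·
    (3,9)@(7, 19): e=[44,25,-15] → ·
    (4,9)@(9, 19): e=[48,15,-9] → ·
    (5,9)@(11, 19): e=[52,5,-3] → ·
  covered (7 px):
    · · · · · · ·
    · · · · · · ·
    · · · · · · ·
    · · · · · · ·
    · · · · · · ·
    · · · · · · ·
    · · · · · · ·
    · · █ █ █ · ·
    · · █ █ █ █ ·
    · · · · · · ·
T1:
  2·area = 60  (B↔C swapped to make it positive)
  edge (12, 20)→(7, 3): d=(-5,-17) top-left  bias=+0
  edge (7, 3)→(12, 8): d=(5,5) right/bottom  bias=-1
  edge (12, 8)→(12, 20): d=(0,12) right/bottom  bias=-1
    (2,0)@(5, 1): e=[-24,0,84] → ·  [on edge]
    (3,1)@(7, 3): e=[0,0,60] → ·  [on edge]
    (4,2)@(9, 5): e=[24,0,36] → ·  [on edge]
    (4,3)@(9, 7): e=[14,10,36] → █
    (5,3)@(11, 7): e=[48,0,12] → ·  [on edge]
    (4,4)@(9, 9): e=[4,20,36] → █
    (5,4)@(11, 9): e=[38,10,12] → █
    (6,4)@(13, 9): e=[72,0,-12] → ·  [on edge]
    (4,5)@(9, 11): e=[-6,30,36] → ·
    (5,5)@(11, 11): e=[28,20,12] → █
    (6,5)@(13, 11): e=[62,10,-12] → ·
    (5,6)@(11, 13): e=[18,30,12] → █
  covered (6 px):
    · · · · · · ·
    · · · · · · ·
    · · · · · · ·
    · · · · █ · ·
    · · · · █ █ ·
    · · · · · █ ·
    · · · · · █ ·
    · · · · · █ ·
    · · · · · · ·
    · · · · · · ·
T2:
  2·area = 144  (B↔C swapped to make it positive)
  edge (8, 0)→(10, 16): d=(2,16) right/bottom  bias=-1
  edge (10, 16)→(0, 8): d=(-10,-8) top-left  bias=+0
  edge (0, 8)→(8, 0): d=(8,-8) top-left  bias=+0
    (3,0)@(7, 1): e=[18,126,0] → █  [on edge]
    (4,0)@(9, 1): e=[-14,142,16] → ·
    (2,1)@(5, 3): e=[54,90,0] → █  [on edge]
    (4,1)@(9, 3): e=[-10,122,32] → ·
    (1,2)@(3, 5): e=[90,54,0] → █  [on edge]
    (4,2)@(9, 5): e=[-6,102,48] → ·
    (0,3)@(1, 7): e=[126,18,0] → █  [on edge]
    (4,3)@(9, 7): e=[-2,82,64] → ·
    (0,4)@(1, 9): e=[130,-2,16] → ·
    (1,4)@(3, 9): e=[98,14,32] → █
    (4,4)@(9, 9): e=[2,62,80] → █
    (5,4)@(11, 9): e=[-30,78,96] → ·
  covered (20 px):
    · · · █ · · ·
    · · █ █ · · ·
    · █ █ █ · · ·
    █ █ █ █ · · ·
    · █ █ █ █ · ·
    · · █ █ █ · ·
    · · · █ █ · ·
    · · · · █ · ·
    · · · · · · ·
    · · · · · · ·
T3:
  2·area = 83  (B↔C swapped to make it positive)
  edge (4, 10)→(13, 3): d=(9,-7) top-left  bias=+0
  edge (13, 3)→(3, 20): d=(-10,17) right/bottom  bias=-1
  edge (3, 20)→(4, 10): d=(1,-10) top-left  bias=+0
    (6,1)@(13, 3): e=[0,0,83] → ·  [on edge]
    (5,2)@(11, 5): e=[4,14,65] → █
    (6,2)@(13, 5): e=[18,-20,85] → ·
    (4,3)@(9, 7): e=[8,28,47] → █
    (5,3)@(11, 7): e=[22,-6,67] → ·
    (3,4)@(7, 9): e=[12,42,29] → █
    (5,4)@(11, 9): e=[40,-26,69] → ·
    (2,5)@(5, 11): e=[16,56,11] → █
    (4,5)@(9, 11): e=[44,-12,51] → ·
    (2,6)@(5, 13): e=[34,36,13] → █
    (4,6)@(9, 13): e=[62,-32,53] → ·
    (2,7)@(5, 15): e=[52,16,15] → █
  covered (9 px):
    · · · · · · ·
    · · · · · · ·
    · · · · · █ ·
    · · · · █ · ·
    · · · █ █ · ·
    · · █ █ · · ·
    · · █ █ · · ·
    · · █ · · · ·
    · · · · · · ·
    · · · · · · ·

Z-buffer (winner per pixel, '.' = empty):
  . . . 2 . . .
  . . 2 2 . . .
  . 2 2 2 . 3 .
  2 2 2 2 3 . .
  . 2 2 3 3 1 .
  . . 3 3 2 1 .
  . . 3 3 2 1 .
  . . 3 0 2 1 .
  . . 0 0 0 0 .
  . . . . . . .

Result: 2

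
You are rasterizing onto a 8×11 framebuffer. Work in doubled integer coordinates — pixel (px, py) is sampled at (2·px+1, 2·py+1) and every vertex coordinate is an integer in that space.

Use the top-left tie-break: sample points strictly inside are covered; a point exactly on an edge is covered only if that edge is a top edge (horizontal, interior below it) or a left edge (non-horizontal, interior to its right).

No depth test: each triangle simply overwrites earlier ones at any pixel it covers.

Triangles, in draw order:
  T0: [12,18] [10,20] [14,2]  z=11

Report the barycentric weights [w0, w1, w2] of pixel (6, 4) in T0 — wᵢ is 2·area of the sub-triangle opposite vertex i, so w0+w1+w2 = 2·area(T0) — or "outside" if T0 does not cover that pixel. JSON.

T0:
  2·area = 28
  edge (12, 18)→(10, 20): d=(-2,2) right/bottom  bias=-1
  edge (10, 20)→(14, 2): d=(4,-18) top-left  bias=+0
  edge (14, 2)→(12, 18): d=(-2,16) right/bottom  bias=-1
    (6,3)@(13, 7): e=[20,2,6] → X
    (7,3)@(15, 7): e=[16,38,-26] → .
    (6,4)@(13, 9): e=[16,10,2] → X
    (7,4)@(15, 9): e=[12,46,-30] → .
    (6,5)@(13, 11): e=[12,18,-2] → .
    (7,7)@(15, 15): e=[0,70,-42] → .  [on edge]
    (5,8)@(11, 17): e=[4,6,18] → X
    (6,8)@(13, 17): e=[0,42,-14] → .  [on edge]
    (5,9)@(11, 19): e=[0,14,14] → .  [on edge]
    (4,10)@(9, 21): e=[0,-14,42] → .  [on edge]
  covered (3 px):
    . . . . . . . .
    . . . . . . . .
    . . . . . . . .
    . . . . . . X .
    . . . . . . X .
    . . . . . . . .
    . . . . . . . .
    . . . . . . . .
    . . . . . X . .
    . . . . . . . .
    . . . . . . . .

Final: [10,2,16]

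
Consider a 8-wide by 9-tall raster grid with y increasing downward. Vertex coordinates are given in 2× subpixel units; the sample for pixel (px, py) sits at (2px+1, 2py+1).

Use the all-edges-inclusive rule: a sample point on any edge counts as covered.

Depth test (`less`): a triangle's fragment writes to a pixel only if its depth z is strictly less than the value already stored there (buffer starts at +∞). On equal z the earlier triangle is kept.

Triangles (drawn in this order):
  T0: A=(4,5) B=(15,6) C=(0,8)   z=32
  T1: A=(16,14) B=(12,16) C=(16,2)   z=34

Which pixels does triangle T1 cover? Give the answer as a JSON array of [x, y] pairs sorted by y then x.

T0:
  2·area = 37
  edge (4, 5)→(15, 6): d=(11,1) inclusive
  edge (15, 6)→(0, 8): d=(-15,2) inclusive
  edge (0, 8)→(4, 5): d=(4,-3) inclusive
    (1,3)@(3, 7): e=[23,9,5] → █
    (2,3)@(5, 7): e=[21,5,11] → █
    (3,3)@(7, 7): e=[19,1,17] → █
    (4,3)@(9, 7): e=[17,-3,23] → ·
    (1,4)@(3, 9): e=[45,-21,13] → ·
    (2,4)@(5, 9): e=[43,-25,19] → ·
    (3,4)@(7, 9): e=[41,-29,25] → ·
  covered (3 px):
    · · · · · · · ·
    · · · · · · · ·
    · · · · · · · ·
    · █ █ █ · · · ·
    · · · · · · · ·
    · · · · · · · ·
    · · · · · · · ·
    · · · · · · · ·
    · · · · · · · ·
T1:
  2·area = 48
  edge (16, 14)→(12, 16): d=(-4,2) inclusive
  edge (12, 16)→(16, 2): d=(4,-14) inclusive
  edge (16, 2)→(16, 14): d=(0,12) inclusive
    (7,3)@(15, 7): e=[30,6,12] → █
    (7,4)@(15, 9): e=[22,14,12] → █
    (7,5)@(15, 11): e=[14,22,12] → █
    (6,6)@(13, 13): e=[10,2,36] → █
    (6,7)@(13, 15): e=[2,10,36] → █
    (7,7)@(15, 15): e=[-2,38,12] → ·
    (6,8)@(13, 17): e=[-6,18,36] → ·
  covered (6 px):
    · · · · · · · ·
    · · · · · · · ·
    · · · · · · · ·
    · · · · · · · █
    · · · · · · · █
    · · · · · · · █
    · · · · · · █ █
    · · · · · · █ ·
    · · · · · · · ·

Final: [[7,3],[7,4],[7,5],[6,6],[7,6],[6,7]]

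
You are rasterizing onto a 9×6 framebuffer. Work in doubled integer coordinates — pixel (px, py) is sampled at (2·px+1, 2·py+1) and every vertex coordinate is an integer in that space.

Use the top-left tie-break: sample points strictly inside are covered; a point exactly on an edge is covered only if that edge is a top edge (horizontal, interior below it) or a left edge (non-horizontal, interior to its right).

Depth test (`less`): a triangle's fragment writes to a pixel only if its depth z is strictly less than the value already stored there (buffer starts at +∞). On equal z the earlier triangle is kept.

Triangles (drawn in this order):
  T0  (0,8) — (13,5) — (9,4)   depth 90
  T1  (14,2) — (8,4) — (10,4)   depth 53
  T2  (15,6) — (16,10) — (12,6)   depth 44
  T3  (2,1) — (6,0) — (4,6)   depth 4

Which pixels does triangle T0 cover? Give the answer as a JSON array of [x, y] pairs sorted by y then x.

T0:
  2·area = 25  (B↔C swapped to make it positive)
  edge (0, 8)→(9, 4): d=(9,-4) top-left  bias=+0
  edge (9, 4)→(13, 5): d=(4,1) right/bottom  bias=-1
  edge (13, 5)→(0, 8): d=(-13,3) right/bottom  bias=-1
    (2,1)@(5, 3): e=[-25,0,50] → .  [on edge]
    (3,2)@(7, 5): e=[1,6,18] → X
    (4,2)@(9, 5): e=[9,4,12] → X
    (5,2)@(11, 5): e=[17,2,6] → X
    (6,2)@(13, 5): e=[25,0,0] → .  [on edge]
    (1,3)@(3, 7): e=[3,18,4] → X
    (2,3)@(5, 7): e=[11,16,-2] → .
    (3,3)@(7, 7): e=[19,14,-8] → .
    (4,3)@(9, 7): e=[27,12,-14] → .
    (5,3)@(11, 7): e=[35,10,-20] → .
    (1,4)@(3, 9): e=[21,26,-22] → .
  covered (4 px):
    . . . . . . . . .
    . . . . . . . . .
    . . . X X X . . .
    . X . . . . . . .
    . . . . . . . . .
    . . . . . . . . .
T1:
  2·area = 4  (B↔C swapped to make it positive)
  edge (14, 2)→(10, 4): d=(-4,2) right/bottom  bias=-1
  edge (10, 4)→(8, 4): d=(-2,0) right/bottom  bias=-1
  edge (8, 4)→(14, 2): d=(6,-2) top-left  bias=+0
    (8,0)@(17, 1): e=[-2,6,0] → .  [on edge]
    (5,1)@(11, 3): e=[2,2,0] → X  [on edge]
    (6,1)@(13, 3): e=[-2,2,4] → .
    (2,2)@(5, 5): e=[6,-2,0] → .  [on edge]
    (5,2)@(11, 5): e=[-6,-2,12] → .
  covered (1 px):
    . . . . . . . . .
    . . . . . X . . .
    . . . . . . . . .
    . . . . . . . . .
    . . . . . . . . .
    . . . . . . . . .
T2:
  2·area = 12
  edge (15, 6)→(16, 10): d=(1,4) right/bottom  bias=-1
  edge (16, 10)→(12, 6): d=(-4,-4) top-left  bias=+0
  edge (12, 6)→(15, 6): d=(3,0) top-left  bias=+0
    (3,0)@(7, 1): e=[27,0,-15] → .  [on edge]
    (4,1)@(9, 3): e=[21,0,-9] → .  [on edge]
    (5,2)@(11, 5): e=[15,0,-3] → .  [on edge]
    (6,3)@(13, 7): e=[9,0,3] → X  [on edge]
    (7,3)@(15, 7): e=[1,8,3] → X
    (8,3)@(17, 7): e=[-7,16,3] → .
    (6,4)@(13, 9): e=[11,-8,9] → .
    (7,4)@(15, 9): e=[3,0,9] → X  [on edge]
    (8,4)@(17, 9): e=[-5,8,9] → .
    (7,5)@(15, 11): e=[5,-8,15] → .
    (8,5)@(17, 11): e=[-3,0,15] → .  [on edge]
  covered (3 px):
    . . . . . . . . .
    . . . . . . . . .
    . . . . . . . . .
    . . . . . . X X .
    . . . . . . . X .
    . . . . . . . . .
T3:
  2·area = 22
  edge (2, 1)→(6, 0): d=(4,-1) top-left  bias=+0
  edge (6, 0)→(4, 6): d=(-2,6) right/bottom  bias=-1
  edge (4, 6)→(2, 1): d=(-2,-5) top-left  bias=+0
    (1,0)@(3, 1): e=[1,16,5] → X
    (2,0)@(5, 1): e=[3,4,15] → X
    (3,0)@(7, 1): e=[5,-8,25] → .
    (1,1)@(3, 3): e=[9,12,1] → X
    (2,1)@(5, 3): e=[11,0,11] → .  [on edge]
    (1,2)@(3, 5): e=[17,8,-3] → .
    (1,4)@(3, 9): e=[33,0,-11] → .  [on edge]
  covered (3 px):
    . X X . . . . . .
    . X . . . . . . .
    . . . . . . . . .
    . . . . . . . . .
    . . . . . . . . .
    . . . . . . . . .

Answer: [[3,2],[4,2],[5,2],[1,3]]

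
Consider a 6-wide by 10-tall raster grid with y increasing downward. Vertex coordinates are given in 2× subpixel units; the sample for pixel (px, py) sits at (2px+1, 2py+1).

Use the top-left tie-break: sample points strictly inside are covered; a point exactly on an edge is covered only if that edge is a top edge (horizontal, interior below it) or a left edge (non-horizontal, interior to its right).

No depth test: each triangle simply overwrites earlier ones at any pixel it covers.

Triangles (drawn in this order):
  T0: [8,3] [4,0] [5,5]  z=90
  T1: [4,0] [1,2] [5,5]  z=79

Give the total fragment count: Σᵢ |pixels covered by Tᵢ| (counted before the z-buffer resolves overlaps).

T0:
  2·area = 17  (B↔C swapped to make it positive)
  edge (8, 3)→(5, 5): d=(-3,2) right/bottom  bias=-1
  edge (5, 5)→(4, 0): d=(-1,-5) top-left  bias=+0
  edge (4, 0)→(8, 3): d=(4,3) right/bottom  bias=-1
    (2,0)@(5, 1): e=[12,4,1] → #
    (3,0)@(7, 1): e=[8,14,-5] → ·
    (5,0)@(11, 1): e=[0,34,-17] → ·  [on edge]
    (2,1)@(5, 3): e=[6,2,9] → #
    (3,1)@(7, 3): e=[2,12,3] → #
    (4,1)@(9, 3): e=[-2,22,-3] → ·
    (2,2)@(5, 5): e=[0,0,17] → ·  [on edge]
    (3,2)@(7, 5): e=[-4,10,11] → ·
    (3,7)@(7, 15): e=[-34,0,51] → ·  [on edge]
  covered (3 px):
    · · # · · ·
    · · # # · ·
    · · · · · ·
    · · · · · ·
    · · · · · ·
    · · · · · ·
    · · · · · ·
    · · · · · ·
    · · · · · ·
    · · · · · ·
T1:
  2·area = 17  (B↔C swapped to make it positive)
  edge (4, 0)→(5, 5): d=(1,5) right/bottom  bias=-1
  edge (5, 5)→(1, 2): d=(-4,-3) top-left  bias=+0
  edge (1, 2)→(4, 0): d=(3,-2) top-left  bias=+0
    (1,0)@(3, 1): e=[6,10,1] → #
    (2,0)@(5, 1): e=[-4,16,5] → ·
    (1,1)@(3, 3): e=[8,2,7] → #
    (2,1)@(5, 3): e=[-2,8,11] → ·
    (1,2)@(3, 5): e=[10,-6,13] → ·
    (2,2)@(5, 5): e=[0,0,17] → ·  [on edge]
    (3,7)@(7, 15): e=[0,-34,51] → ·  [on edge]
  covered (2 px):
    · # · · · ·
    · # · · · ·
    · · · · · ·
    · · · · · ·
    · · · · · ·
    · · · · · ·
    · · · · · ·
    · · · · · ·
    · · · · · ·
    · · · · · ·

Answer: 5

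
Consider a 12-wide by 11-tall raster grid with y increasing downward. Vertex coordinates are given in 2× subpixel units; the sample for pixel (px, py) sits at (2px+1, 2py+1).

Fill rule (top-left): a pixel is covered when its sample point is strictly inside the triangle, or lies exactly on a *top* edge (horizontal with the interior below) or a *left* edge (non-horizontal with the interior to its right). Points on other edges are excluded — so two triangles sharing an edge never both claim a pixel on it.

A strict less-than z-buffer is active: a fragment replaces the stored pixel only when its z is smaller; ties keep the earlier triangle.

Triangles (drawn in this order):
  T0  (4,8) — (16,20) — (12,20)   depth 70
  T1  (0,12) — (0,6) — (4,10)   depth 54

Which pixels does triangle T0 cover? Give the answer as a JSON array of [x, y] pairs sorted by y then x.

T0:
  2·area = 48
  edge (4, 8)→(16, 20): d=(12,12) right/bottom  bias=-1
  edge (16, 20)→(12, 20): d=(-4,0) right/bottom  bias=-1
  edge (12, 20)→(4, 8): d=(-8,-12) top-left  bias=+0
    (0,2)@(1, 5): e=[0,60,-12] → ·  [on edge]
    (1,3)@(3, 7): e=[0,52,-4] → ·  [on edge]
    (2,4)@(5, 9): e=[0,44,4] → ·  [on edge]
    (3,5)@(7, 11): e=[0,36,12] → ·  [on edge]
    (4,6)@(9, 13): e=[0,28,20] → ·  [on edge]
    (4,7)@(9, 15): e=[24,20,4] → █
    (5,7)@(11, 15): e=[0,20,28] → ·  [on edge]
    (4,8)@(9, 17): e=[48,12,-12] → ·
    (5,8)@(11, 17): e=[24,12,12] → █
    (6,8)@(13, 17): e=[0,12,36] → ·  [on edge]
    (5,9)@(11, 19): e=[48,4,-4] → ·
    (6,9)@(13, 19): e=[24,4,20] → █
    (7,9)@(15, 19): e=[0,4,44] → ·  [on edge]
    (8,10)@(17, 21): e=[0,-4,52] → ·  [on edge]
  covered (3 px):
    · · · · · · · · · · · ·
    · · · · · · · · · · · ·
    · · · · · · · · · · · ·
    · · · · · · · · · · · ·
    · · · · · · · · · · · ·
    · · · · · · · · · · · ·
    · · · · · · · · · · · ·
    · · · · █ · · · · · · ·
    · · · · · █ · · · · · ·
    · · · · · · █ · · · · ·
    · · · · · · · · · · · ·
T1:
  2·area = 24
  edge (0, 12)→(0, 6): d=(0,-6) top-left  bias=+0
  edge (0, 6)→(4, 10): d=(4,4) right/bottom  bias=-1
  edge (4, 10)→(0, 12): d=(-4,2) right/bottom  bias=-1
    (0,3)@(1, 7): e=[6,0,18] → ·  [on edge]
    (0,4)@(1, 9): e=[6,8,10] → █
    (1,4)@(3, 9): e=[18,0,6] → ·  [on edge]
    (0,5)@(1, 11): e=[6,16,2] → █
    (1,5)@(3, 11): e=[18,8,-2] → ·
    (2,5)@(5, 11): e=[30,0,-6] → ·  [on edge]
    (0,6)@(1, 13): e=[6,24,-6] → ·
    (3,6)@(7, 13): e=[42,0,-18] → ·  [on edge]
    (4,7)@(9, 15): e=[54,0,-30] → ·  [on edge]
    (5,8)@(11, 17): e=[66,0,-42] → ·  [on edge]
    (6,9)@(13, 19): e=[78,0,-54] → ·  [on edge]
    (7,10)@(15, 21): e=[90,0,-66] → ·  [on edge]
  covered (2 px):
    · · · · · · · · · · · ·
    · · · · · · · · · · · ·
    · · · · · · · · · · · ·
    · · · · · · · · · · · ·
    █ · · · · · · · · · · ·
    █ · · · · · · · · · · ·
    · · · · · · · · · · · ·
    · · · · · · · · · · · ·
    · · · · · · · · · · · ·
    · · · · · · · · · · · ·
    · · · · · · · · · · · ·

Final: [[4,7],[5,8],[6,9]]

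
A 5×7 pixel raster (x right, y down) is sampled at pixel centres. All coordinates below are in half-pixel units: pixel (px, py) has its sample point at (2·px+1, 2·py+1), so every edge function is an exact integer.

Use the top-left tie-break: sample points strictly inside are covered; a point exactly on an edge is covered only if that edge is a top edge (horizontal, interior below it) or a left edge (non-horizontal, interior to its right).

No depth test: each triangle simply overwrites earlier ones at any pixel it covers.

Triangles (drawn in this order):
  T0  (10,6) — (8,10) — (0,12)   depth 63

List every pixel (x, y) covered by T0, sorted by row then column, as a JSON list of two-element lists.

T0:
  2·area = 28
  edge (10, 6)→(8, 10): d=(-2,4) right/bottom  bias=-1
  edge (8, 10)→(0, 12): d=(-8,2) right/bottom  bias=-1
  edge (0, 12)→(10, 6): d=(10,-6) top-left  bias=+0
    (4,3)@(9, 7): e=[2,22,4] → #
    (2,4)@(5, 9): e=[14,14,0] → #  [on edge]
    (3,4)@(7, 9): e=[6,10,12] → #
    (4,4)@(9, 9): e=[-2,6,24] → ·
    (1,5)@(3, 11): e=[18,2,8] → #
    (2,5)@(5, 11): e=[10,-2,20] → ·
    (3,5)@(7, 11): e=[2,-6,32] → ·
    (1,6)@(3, 13): e=[14,-14,28] → ·
  covered (4 px):
    · · · · ·
    · · · · ·
    · · · · ·
    · · · · #
    · · # # ·
    · # · · ·
    · · · · ·

Final: [[4,3],[2,4],[3,4],[1,5]]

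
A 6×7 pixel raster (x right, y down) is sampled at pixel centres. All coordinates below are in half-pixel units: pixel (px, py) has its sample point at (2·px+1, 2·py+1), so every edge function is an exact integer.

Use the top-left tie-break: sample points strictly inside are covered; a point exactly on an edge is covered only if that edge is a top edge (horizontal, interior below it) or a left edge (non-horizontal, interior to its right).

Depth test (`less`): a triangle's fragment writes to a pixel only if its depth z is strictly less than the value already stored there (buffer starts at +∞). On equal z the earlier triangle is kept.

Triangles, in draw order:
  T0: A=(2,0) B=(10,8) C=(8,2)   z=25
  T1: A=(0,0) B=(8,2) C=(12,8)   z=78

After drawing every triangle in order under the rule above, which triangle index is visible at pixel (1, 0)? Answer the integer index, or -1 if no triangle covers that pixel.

T0:
  2·area = 32  (B↔C swapped to make it positive)
  edge (2, 0)→(8, 2): d=(6,2) right/bottom  bias=-1
  edge (8, 2)→(10, 8): d=(2,6) right/bottom  bias=-1
  edge (10, 8)→(2, 0): d=(-8,-8) top-left  bias=+0
    (1,0)@(3, 1): e=[4,28,0] → #  [on edge]
    (2,0)@(5, 1): e=[0,16,16] → ·  [on edge]
    (1,1)@(3, 3): e=[16,32,-16] → ·
    (2,1)@(5, 3): e=[12,20,0] → #  [on edge]
    (3,1)@(7, 3): e=[8,8,16] → #
    (4,1)@(9, 3): e=[4,-4,32] → ·
    (5,1)@(11, 3): e=[0,-16,48] → ·  [on edge]
    (2,2)@(5, 5): e=[24,24,-16] → ·
    (3,2)@(7, 5): e=[20,12,0] → #  [on edge]
    (4,2)@(9, 5): e=[16,0,16] → ·  [on edge]
    (3,3)@(7, 7): e=[32,16,-16] → ·
    (4,3)@(9, 7): e=[28,4,0] → #  [on edge]
    (5,4)@(11, 9): e=[36,-4,0] → ·  [on edge]
    (5,5)@(11, 11): e=[48,0,-16] → ·  [on edge]
  covered (5 px):
    · # · · · ·
    · · # # · ·
    · · · # · ·
    · · · · # ·
    · · · · · ·
    · · · · · ·
    · · · · · ·
T1:
  2·area = 40
  edge (0, 0)→(8, 2): d=(8,2) right/bottom  bias=-1
  edge (8, 2)→(12, 8): d=(4,6) right/bottom  bias=-1
  edge (12, 8)→(0, 0): d=(-12,-8) top-left  bias=+0
    (1,0)@(3, 1): e=[2,26,12] → #
    (2,0)@(5, 1): e=[-2,14,28] → ·
    (1,1)@(3, 3): e=[18,34,-12] → ·
    (2,1)@(5, 3): e=[14,22,4] → #
    (3,1)@(7, 3): e=[10,10,20] → #
    (4,1)@(9, 3): e=[6,-2,36] → ·
    (2,2)@(5, 5): e=[30,30,-20] → ·
    (3,2)@(7, 5): e=[26,18,-4] → ·
    (4,2)@(9, 5): e=[22,6,12] → #
    (5,2)@(11, 5): e=[18,-6,28] → ·
    (4,3)@(9, 7): e=[38,14,-12] → ·
    (5,3)@(11, 7): e=[34,2,4] → #
  covered (5 px):
    · # · · · ·
    · · # # · ·
    · · · · # ·
    · · · · · #
    · · · · · ·
    · · · · · ·
    · · · · · ·

Z-buffer (winner per pixel, '.' = empty):
  . 0 . . . .
  . . 0 0 . .
  . . . 0 1 .
  . . . . 0 1
  . . . . . .
  . . . . . .
  . . . . . .

Result: 0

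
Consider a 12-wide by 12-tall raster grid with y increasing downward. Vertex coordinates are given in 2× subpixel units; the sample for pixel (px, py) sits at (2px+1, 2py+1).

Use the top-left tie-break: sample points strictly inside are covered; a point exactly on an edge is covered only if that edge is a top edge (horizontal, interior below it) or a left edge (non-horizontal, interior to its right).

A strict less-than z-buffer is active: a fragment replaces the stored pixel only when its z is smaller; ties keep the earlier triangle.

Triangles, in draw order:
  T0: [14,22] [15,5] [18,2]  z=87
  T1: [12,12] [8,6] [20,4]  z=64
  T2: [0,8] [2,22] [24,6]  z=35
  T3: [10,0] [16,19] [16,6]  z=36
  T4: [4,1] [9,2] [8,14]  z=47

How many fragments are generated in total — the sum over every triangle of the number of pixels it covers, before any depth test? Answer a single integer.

T0:
  2·area = 48
  edge (14, 22)→(15, 5): d=(1,-17) top-left  bias=+0
  edge (15, 5)→(18, 2): d=(3,-3) top-left  bias=+0
  edge (18, 2)→(14, 22): d=(-4,20) right/bottom  bias=-1
    (9,0)@(19, 1): e=[64,0,-16] → ·  [on edge]
    (8,1)@(17, 3): e=[32,0,16] → #  [on edge]
    (9,1)@(19, 3): e=[66,6,-24] → ·
    (7,2)@(15, 5): e=[0,0,48] → #  [on edge]
    (9,2)@(19, 5): e=[68,12,-32] → ·
    (6,3)@(13, 7): e=[-32,0,80] → ·  [on edge]
    (7,3)@(15, 7): e=[2,6,40] → #
    (8,3)@(17, 7): e=[36,12,0] → ·  [on edge]
    (5,4)@(11, 9): e=[-64,0,112] → ·  [on edge]
    (7,4)@(15, 9): e=[4,12,32] → #
    (8,4)@(17, 9): e=[38,18,-8] → ·
    (4,5)@(9, 11): e=[-96,0,144] → ·  [on edge]
    (3,6)@(7, 13): e=[-128,0,176] → ·  [on edge]
    (2,7)@(5, 15): e=[-160,0,208] → ·  [on edge]
    (1,8)@(3, 17): e=[-192,0,240] → ·  [on edge]
    (7,8)@(15, 17): e=[12,36,0] → ·  [on edge]
    (0,9)@(1, 19): e=[-224,0,272] → ·  [on edge]
  covered (8 px):
    · · · · · · · · · · · ·
    · · · · · · · · # · · ·
    · · · · · · · # # · · ·
    · · · · · · · # · · · ·
    · · · · · · · # · · · ·
    · · · · · · · # · · · ·
    · · · · · · · # · · · ·
    · · · · · · · # · · · ·
    · · · · · · · · · · · ·
    · · · · · · · · · · · ·
    · · · · · · · · · · · ·
    · · · · · · · · · · · ·
T1:
  2·area = 80
  edge (12, 12)→(8, 6): d=(-4,-6) top-left  bias=+0
  edge (8, 6)→(20, 4): d=(12,-2) top-left  bias=+0
  edge (20, 4)→(12, 12): d=(-8,8) right/bottom  bias=-1
    (11,0)@(23, 1): e=[110,-30,0] → ·  [on edge]
    (10,1)@(21, 3): e=[90,-10,0] → ·  [on edge]
    (7,2)@(15, 5): e=[46,2,32] → #
    (8,2)@(17, 5): e=[58,6,16] → #
    (9,2)@(19, 5): e=[70,10,0] → ·  [on edge]
    (4,3)@(9, 7): e=[2,14,64] → #
    (5,3)@(11, 7): e=[14,18,48] → #
    (6,3)@(13, 7): e=[26,22,32] → #
    (8,3)@(17, 7): e=[50,30,0] → ·  [on edge]
    (4,4)@(9, 9): e=[-6,38,48] → ·
    (5,4)@(11, 9): e=[6,42,32] → #
    (7,4)@(15, 9): e=[30,50,0] → ·  [on edge]
    (6,5)@(13, 11): e=[10,70,0] → ·  [on edge]
    (5,6)@(11, 13): e=[-10,90,0] → ·  [on edge]
    (4,7)@(9, 15): e=[-30,110,0] → ·  [on edge]
    (3,8)@(7, 17): e=[-50,130,0] → ·  [on edge]
    (2,9)@(5, 19): e=[-70,150,0] → ·  [on edge]
    (1,10)@(3, 21): e=[-90,170,0] → ·  [on edge]
    (0,11)@(1, 23): e=[-110,190,0] → ·  [on edge]
  covered (8 px):
    · · · · · · · · · · · ·
    · · · · · · · · · · · ·
    · · · · · · · # # · · ·
    · · · · # # # # · · · ·
    · · · · · # # · · · · ·
    · · · · · · · · · · · ·
    · · · · · · · · · · · ·
    · · · · · · · · · · · ·
    · · · · · · · · · · · ·
    · · · · · · · · · · · ·
    · · · · · · · · · · · ·
    · · · · · · · · · · · ·
T2:
  2·area = 340  (B↔C swapped to make it positive)
  edge (0, 8)→(24, 6): d=(24,-2) top-left  bias=+0
  edge (24, 6)→(2, 22): d=(-22,16) right/bottom  bias=-1
  edge (2, 22)→(0, 8): d=(-2,-14) top-left  bias=+0
    (6,3)@(13, 7): e=[2,154,184] → #
    (7,3)@(15, 7): e=[6,122,212] → #
    (8,3)@(17, 7): e=[10,90,240] → #
    (9,3)@(19, 7): e=[14,58,268] → #
    (10,3)@(21, 7): e=[18,26,296] → #
    (11,3)@(23, 7): e=[22,-6,324] → ·
    (0,4)@(1, 9): e=[26,302,12] → #
    (1,4)@(3, 9): e=[30,270,40] → #
    (2,4)@(5, 9): e=[34,238,68] → #
    (3,4)@(7, 9): e=[38,206,96] → #
    (4,4)@(9, 9): e=[42,174,124] → #
    (5,4)@(11, 9): e=[46,142,152] → #
    (0,7)@(1, 15): e=[170,170,0] → #  [on edge]
  covered (43 px):
    · · · · · · · · · · · ·
    · · · · · · · · · · · ·
    · · · · · · · · · · · ·
    · · · · · · # # # # # ·
    # # # # # # # # # # · ·
    # # # # # # # # # · · ·
    # # # # # # # · · · · ·
    # # # # # # · · · · · ·
    · # # # · · · · · · · ·
    · # # · · · · · · · · ·
    · # · · · · · · · · · ·
    · · · · · · · · · · · ·
T3:
  2·area = 78  (B↔C swapped to make it positive)
  edge (10, 0)→(16, 6): d=(6,6) right/bottom  bias=-1
  edge (16, 6)→(16, 19): d=(0,13) right/bottom  bias=-1
  edge (16, 19)→(10, 0): d=(-6,-19) top-left  bias=+0
    (5,0)@(11, 1): e=[0,65,13] → ·  [on edge]
    (5,1)@(11, 3): e=[12,65,1] → #
    (6,1)@(13, 3): e=[0,39,39] → ·  [on edge]
    (5,2)@(11, 5): e=[24,65,-11] → ·
    (6,2)@(13, 5): e=[12,39,27] → #
    (7,2)@(15, 5): e=[0,13,65] → ·  [on edge]
    (6,3)@(13, 7): e=[24,39,15] → #
    (7,3)@(15, 7): e=[12,13,53] → #
    (8,3)@(17, 7): e=[0,-13,91] → ·  [on edge]
    (6,4)@(13, 9): e=[36,39,3] → #
    (8,4)@(17, 9): e=[12,-13,79] → ·
    (9,4)@(19, 9): e=[0,-39,117] → ·  [on edge]
    (10,5)@(21, 11): e=[0,-65,143] → ·  [on edge]
    (11,6)@(23, 13): e=[0,-91,169] → ·  [on edge]
  covered (9 px):
    · · · · · · · · · · · ·
    · · · · · # · · · · · ·
    · · · · · · # · · · · ·
    · · · · · · # # · · · ·
    · · · · · · # # · · · ·
    · · · · · · · # · · · ·
    · · · · · · · # · · · ·
    · · · · · · · # · · · ·
    · · · · · · · · · · · ·
    · · · · · · · · · · · ·
    · · · · · · · · · · · ·
    · · · · · · · · · · · ·
T4:
  2·area = 61
  edge (4, 1)→(9, 2): d=(5,1) right/bottom  bias=-1
  edge (9, 2)→(8, 14): d=(-1,12) right/bottom  bias=-1
  edge (8, 14)→(4, 1): d=(-4,-13) top-left  bias=+0
    (2,1)@(5, 3): e=[9,47,5] → #
    (3,1)@(7, 3): e=[7,23,31] → #
    (4,1)@(9, 3): e=[5,-1,57] → ·
    (2,2)@(5, 5): e=[19,45,-3] → ·
    (3,2)@(7, 5): e=[17,21,23] → #
    (4,2)@(9, 5): e=[15,-3,49] → ·
    (3,3)@(7, 7): e=[27,19,15] → #
    (4,3)@(9, 7): e=[25,-5,41] → ·
    (3,4)@(7, 9): e=[37,17,7] → #
    (4,4)@(9, 9): e=[35,-7,33] → ·
    (3,5)@(7, 11): e=[47,15,-1] → ·
  covered (5 px):
    · · · · · · · · · · · ·
    · · # # · · · · · · · ·
    · · · # · · · · · · · ·
    · · · # · · · · · · · ·
    · · · # · · · · · · · ·
    · · · · · · · · · · · ·
    · · · · · · · · · · · ·
    · · · · · · · · · · · ·
    · · · · · · · · · · · ·
    · · · · · · · · · · · ·
    · · · · · · · · · · · ·
    · · · · · · · · · · · ·

Answer: 73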